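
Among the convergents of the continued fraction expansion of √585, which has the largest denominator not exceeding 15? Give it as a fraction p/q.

266/11

√585 = [24; 5, 2, 1, 4, 1, 2, 5, 48, …] (period length 8).
Convergents:
  p_0/q_0 = 24/1
  p_1/q_1 = 121/5
  p_2/q_2 = 266/11
  p_3/q_3 = 387/16
q_2 = 11 ≤ 15 < 16 = q_3, so the answer is 266/11.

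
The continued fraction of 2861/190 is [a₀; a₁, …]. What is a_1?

17

2861 = 15·190 + 11   →  a_0 = 15
190 = 17·11 + 3   →  a_1 = 17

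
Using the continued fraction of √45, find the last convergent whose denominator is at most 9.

√45 = [6; 1, 2, 2, 2, 1, 12, …] (period length 6).
Convergents:
  p_0/q_0 = 6/1
  p_1/q_1 = 7/1
  p_2/q_2 = 20/3
  p_3/q_3 = 47/7
  p_4/q_4 = 114/17
q_3 = 7 ≤ 9 < 17 = q_4, so the answer is 47/7.

47/7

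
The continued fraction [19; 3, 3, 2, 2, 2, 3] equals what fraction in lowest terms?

Using pₖ = aₖpₖ₋₁ + pₖ₋₂ and qₖ = aₖqₖ₋₁ + qₖ₋₂:
  k=0: a=19, p=19, q=1
  k=1: a=3, p=58, q=3
  k=2: a=3, p=193, q=10
  k=3: a=2, p=444, q=23
  k=4: a=2, p=1081, q=56
  k=5: a=2, p=2606, q=135
  k=6: a=3, p=8899, q=461

8899/461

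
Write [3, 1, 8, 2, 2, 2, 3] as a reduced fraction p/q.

1503/386

Fold from the inside: start with 3/1.
  2 + 1/3 = 7/3
  2 + 3/7 = 17/7
  2 + 7/17 = 41/17
  8 + 17/41 = 345/41
  1 + 41/345 = 386/345
  3 + 345/386 = 1503/386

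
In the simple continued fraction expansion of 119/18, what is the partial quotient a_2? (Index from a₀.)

1

119 = 6·18 + 11   →  a_0 = 6
18 = 1·11 + 7   →  a_1 = 1
11 = 1·7 + 4   →  a_2 = 1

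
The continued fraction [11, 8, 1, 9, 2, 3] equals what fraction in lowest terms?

Fold from the inside: start with 3/1.
  2 + 1/3 = 7/3
  9 + 3/7 = 66/7
  1 + 7/66 = 73/66
  8 + 66/73 = 650/73
  11 + 73/650 = 7223/650

7223/650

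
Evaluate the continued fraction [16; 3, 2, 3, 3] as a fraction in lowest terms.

Using pₖ = aₖpₖ₋₁ + pₖ₋₂ and qₖ = aₖqₖ₋₁ + qₖ₋₂:
  k=0: a=16, p=16, q=1
  k=1: a=3, p=49, q=3
  k=2: a=2, p=114, q=7
  k=3: a=3, p=391, q=24
  k=4: a=3, p=1287, q=79

1287/79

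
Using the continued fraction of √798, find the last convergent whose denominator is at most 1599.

√798 = [28; 4, 56, …] (period length 2).
Convergents:
  p_0/q_0 = 28/1
  p_1/q_1 = 113/4
  p_2/q_2 = 6356/225
  p_3/q_3 = 25537/904
  p_4/q_4 = 1436428/50849
q_3 = 904 ≤ 1599 < 50849 = q_4, so the answer is 25537/904.

25537/904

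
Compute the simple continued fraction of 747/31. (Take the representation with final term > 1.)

[24; 10, 3]

747 = 24*31 + 3
31 = 10*3 + 1
3 = 3*1 + 0  (stop)
So 747/31 = [24; 10, 3].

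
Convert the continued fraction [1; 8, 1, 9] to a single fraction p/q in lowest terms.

Fold from the inside: start with 9/1.
  1 + 1/9 = 10/9
  8 + 9/10 = 89/10
  1 + 10/89 = 99/89

99/89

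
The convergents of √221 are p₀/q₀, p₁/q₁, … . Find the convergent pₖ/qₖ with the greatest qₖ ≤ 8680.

49727/3345

√221 = [14; 1, 6, 2, 6, 1, 28, …] (period length 6).
Convergents:
  p_0/q_0 = 14/1
  p_1/q_1 = 15/1
  p_2/q_2 = 104/7
  p_3/q_3 = 223/15
  p_4/q_4 = 1442/97
  p_5/q_5 = 1665/112
  p_6/q_6 = 48062/3233
  p_7/q_7 = 49727/3345
  p_8/q_8 = 346424/23303
q_7 = 3345 ≤ 8680 < 23303 = q_8, so the answer is 49727/3345.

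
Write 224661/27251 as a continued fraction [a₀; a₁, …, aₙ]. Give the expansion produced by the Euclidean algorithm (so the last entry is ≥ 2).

224661 = 8×27251 + 6653
27251 = 4×6653 + 639
6653 = 10×639 + 263
639 = 2×263 + 113
263 = 2×113 + 37
113 = 3×37 + 2
37 = 18×2 + 1
2 = 2×1 + 0  (stop)
So 224661/27251 = [8; 4, 10, 2, 2, 3, 18, 2].

[8; 4, 10, 2, 2, 3, 18, 2]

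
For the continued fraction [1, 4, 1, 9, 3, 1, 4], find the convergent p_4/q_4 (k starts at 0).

183/152

Using pₖ = aₖpₖ₋₁ + pₖ₋₂, qₖ = aₖqₖ₋₁ + qₖ₋₂ (with p₋₁=1, p₋₂=0, q₋₁=0, q₋₂=1):
  k=0: a=1, p=1, q=1
  k=1: a=4, p=5, q=4
  k=2: a=1, p=6, q=5
  k=3: a=9, p=59, q=49
  k=4: a=3, p=183, q=152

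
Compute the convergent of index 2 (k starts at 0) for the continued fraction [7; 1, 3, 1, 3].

Using pₖ = aₖpₖ₋₁ + pₖ₋₂, qₖ = aₖqₖ₋₁ + qₖ₋₂ (with p₋₁=1, p₋₂=0, q₋₁=0, q₋₂=1):
  k=0: a=7, p=7, q=1
  k=1: a=1, p=8, q=1
  k=2: a=3, p=31, q=4

31/4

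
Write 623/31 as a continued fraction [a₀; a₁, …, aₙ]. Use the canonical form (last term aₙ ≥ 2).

623 = 20×31 + 3
31 = 10×3 + 1
3 = 3×1 + 0  (stop)
So 623/31 = [20; 10, 3].

[20; 10, 3]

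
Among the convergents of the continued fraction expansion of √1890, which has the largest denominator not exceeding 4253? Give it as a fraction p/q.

97469/2242

√1890 = [43; 2, 9, 6, 9, 2, 86, …] (period length 6).
Convergents:
  p_0/q_0 = 43/1
  p_1/q_1 = 87/2
  p_2/q_2 = 826/19
  p_3/q_3 = 5043/116
  p_4/q_4 = 46213/1063
  p_5/q_5 = 97469/2242
  p_6/q_6 = 8428547/193875
q_5 = 2242 ≤ 4253 < 193875 = q_6, so the answer is 97469/2242.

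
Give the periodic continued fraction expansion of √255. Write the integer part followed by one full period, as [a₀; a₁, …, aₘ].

a₀ = ⌊√255⌋ = 15.
With m₀=0, d₀=1 and mₖ₊₁ = dₖaₖ − mₖ, dₖ₊₁ = (n − mₖ₊₁²)/dₖ, aₖ₊₁ = ⌊(a₀+mₖ₊₁)/dₖ₊₁⌋:
  k=1: m=15, d=30, a=1
  k=2: m=15, d=1, a=30
d=1 and a=2a₀=30 at k=2, so the next step gives (m, d) = (15, 30) again — its k=1 value — and the period has length 2.

[15; 1, 30]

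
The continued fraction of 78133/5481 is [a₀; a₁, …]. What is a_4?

6

78133 = 14·5481 + 1399   →  a_0 = 14
5481 = 3·1399 + 1284   →  a_1 = 3
1399 = 1·1284 + 115   →  a_2 = 1
1284 = 11·115 + 19   →  a_3 = 11
115 = 6·19 + 1   →  a_4 = 6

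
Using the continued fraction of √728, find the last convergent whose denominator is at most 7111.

78651/2915

√728 = [26; 1, 52, …] (period length 2).
Convergents:
  p_0/q_0 = 26/1
  p_1/q_1 = 27/1
  p_2/q_2 = 1430/53
  p_3/q_3 = 1457/54
  p_4/q_4 = 77194/2861
  p_5/q_5 = 78651/2915
  p_6/q_6 = 4167046/154441
q_5 = 2915 ≤ 7111 < 154441 = q_6, so the answer is 78651/2915.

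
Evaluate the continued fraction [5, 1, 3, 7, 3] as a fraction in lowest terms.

524/91

Using pₖ = aₖpₖ₋₁ + pₖ₋₂ and qₖ = aₖqₖ₋₁ + qₖ₋₂:
  k=0: a=5, p=5, q=1
  k=1: a=1, p=6, q=1
  k=2: a=3, p=23, q=4
  k=3: a=7, p=167, q=29
  k=4: a=3, p=524, q=91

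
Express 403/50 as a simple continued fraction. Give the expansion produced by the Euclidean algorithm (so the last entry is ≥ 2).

403 = 8×50 + 3
50 = 16×3 + 2
3 = 1×2 + 1
2 = 2×1 + 0  (stop)
So 403/50 = [8; 16, 1, 2].

[8; 16, 1, 2]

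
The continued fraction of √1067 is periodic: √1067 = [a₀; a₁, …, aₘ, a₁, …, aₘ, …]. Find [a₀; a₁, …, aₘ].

[32; 1, 1, 1, 64]

a₀ = ⌊√1067⌋ = 32.
With m₀=0, d₀=1 and mₖ₊₁ = dₖaₖ − mₖ, dₖ₊₁ = (n − mₖ₊₁²)/dₖ, aₖ₊₁ = ⌊(a₀+mₖ₊₁)/dₖ₊₁⌋:
  k=1: m=32, d=43, a=1
  k=2: m=11, d=22, a=1
  k=3: m=11, d=43, a=1
  k=4: m=32, d=1, a=64
d=1 and a=2a₀=64 at k=4, so the next step gives (m, d) = (32, 43) again — its k=1 value — and the period has length 4.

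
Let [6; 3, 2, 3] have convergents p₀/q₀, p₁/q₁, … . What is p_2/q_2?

Using pₖ = aₖpₖ₋₁ + pₖ₋₂, qₖ = aₖqₖ₋₁ + qₖ₋₂ (with p₋₁=1, p₋₂=0, q₋₁=0, q₋₂=1):
  k=0: a=6, p=6, q=1
  k=1: a=3, p=19, q=3
  k=2: a=2, p=44, q=7

44/7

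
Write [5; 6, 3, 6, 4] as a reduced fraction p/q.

Using pₖ = aₖpₖ₋₁ + pₖ₋₂ and qₖ = aₖqₖ₋₁ + qₖ₋₂:
  k=0: a=5, p=5, q=1
  k=1: a=6, p=31, q=6
  k=2: a=3, p=98, q=19
  k=3: a=6, p=619, q=120
  k=4: a=4, p=2574, q=499

2574/499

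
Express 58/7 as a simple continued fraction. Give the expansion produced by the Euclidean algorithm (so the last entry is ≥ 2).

[8; 3, 2]

58 = 8·7 + 2
7 = 3·2 + 1
2 = 2·1 + 0  (stop)
So 58/7 = [8; 3, 2].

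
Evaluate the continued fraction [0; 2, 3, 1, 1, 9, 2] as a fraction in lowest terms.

Using pₖ = aₖpₖ₋₁ + pₖ₋₂ and qₖ = aₖqₖ₋₁ + qₖ₋₂:
  k=0: a=0, p=0, q=1
  k=1: a=2, p=1, q=2
  k=2: a=3, p=3, q=7
  k=3: a=1, p=4, q=9
  k=4: a=1, p=7, q=16
  k=5: a=9, p=67, q=153
  k=6: a=2, p=141, q=322

141/322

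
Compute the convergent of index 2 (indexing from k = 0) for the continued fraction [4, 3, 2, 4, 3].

Using pₖ = aₖpₖ₋₁ + pₖ₋₂, qₖ = aₖqₖ₋₁ + qₖ₋₂ (with p₋₁=1, p₋₂=0, q₋₁=0, q₋₂=1):
  k=0: a=4, p=4, q=1
  k=1: a=3, p=13, q=3
  k=2: a=2, p=30, q=7

30/7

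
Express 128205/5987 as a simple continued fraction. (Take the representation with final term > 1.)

128205 = 21×5987 + 2478
5987 = 2×2478 + 1031
2478 = 2×1031 + 416
1031 = 2×416 + 199
416 = 2×199 + 18
199 = 11×18 + 1
18 = 18×1 + 0  (stop)
So 128205/5987 = [21; 2, 2, 2, 2, 11, 18].

[21; 2, 2, 2, 2, 11, 18]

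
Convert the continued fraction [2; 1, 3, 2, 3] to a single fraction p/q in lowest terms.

Fold from the inside: start with 3/1.
  2 + 1/3 = 7/3
  3 + 3/7 = 24/7
  1 + 7/24 = 31/24
  2 + 24/31 = 86/31

86/31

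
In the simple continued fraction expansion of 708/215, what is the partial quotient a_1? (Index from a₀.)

708 = 3·215 + 63   →  a_0 = 3
215 = 3·63 + 26   →  a_1 = 3

3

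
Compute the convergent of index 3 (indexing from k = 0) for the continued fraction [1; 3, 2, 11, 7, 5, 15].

Using pₖ = aₖpₖ₋₁ + pₖ₋₂, qₖ = aₖqₖ₋₁ + qₖ₋₂ (with p₋₁=1, p₋₂=0, q₋₁=0, q₋₂=1):
  k=0: a=1, p=1, q=1
  k=1: a=3, p=4, q=3
  k=2: a=2, p=9, q=7
  k=3: a=11, p=103, q=80

103/80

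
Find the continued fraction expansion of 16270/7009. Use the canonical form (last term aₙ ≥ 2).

16270 = 2·7009 + 2252
7009 = 3·2252 + 253
2252 = 8·253 + 228
253 = 1·228 + 25
228 = 9·25 + 3
25 = 8·3 + 1
3 = 3·1 + 0  (stop)
So 16270/7009 = [2; 3, 8, 1, 9, 8, 3].

[2; 3, 8, 1, 9, 8, 3]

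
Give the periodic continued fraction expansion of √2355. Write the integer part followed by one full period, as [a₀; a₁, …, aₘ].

[48; 1, 1, 8, 3, 8, 1, 1, 96]

a₀ = ⌊√2355⌋ = 48.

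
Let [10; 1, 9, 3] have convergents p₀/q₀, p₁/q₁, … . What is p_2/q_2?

Using pₖ = aₖpₖ₋₁ + pₖ₋₂, qₖ = aₖqₖ₋₁ + qₖ₋₂ (with p₋₁=1, p₋₂=0, q₋₁=0, q₋₂=1):
  k=0: a=10, p=10, q=1
  k=1: a=1, p=11, q=1
  k=2: a=9, p=109, q=10

109/10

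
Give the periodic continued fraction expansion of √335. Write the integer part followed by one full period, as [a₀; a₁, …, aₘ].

a₀ = ⌊√335⌋ = 18.
With m₀=0, d₀=1 and mₖ₊₁ = dₖaₖ − mₖ, dₖ₊₁ = (n − mₖ₊₁²)/dₖ, aₖ₊₁ = ⌊(a₀+mₖ₊₁)/dₖ₊₁⌋:
  k=1: m=18, d=11, a=3
  k=2: m=15, d=10, a=3
  k=3: m=15, d=11, a=3
  k=4: m=18, d=1, a=36
d=1 and a=2a₀=36 at k=4, so the next step gives (m, d) = (18, 11) again — its k=1 value — and the period has length 4.

[18; 3, 3, 3, 36]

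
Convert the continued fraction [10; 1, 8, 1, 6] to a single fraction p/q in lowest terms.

Fold from the inside: start with 6/1.
  1 + 1/6 = 7/6
  8 + 6/7 = 62/7
  1 + 7/62 = 69/62
  10 + 62/69 = 752/69

752/69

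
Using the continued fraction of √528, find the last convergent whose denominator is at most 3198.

√528 = [22; 1, 44, …] (period length 2).
Convergents:
  p_0/q_0 = 22/1
  p_1/q_1 = 23/1
  p_2/q_2 = 1034/45
  p_3/q_3 = 1057/46
  p_4/q_4 = 47542/2069
  p_5/q_5 = 48599/2115
  p_6/q_6 = 2185898/95129
q_5 = 2115 ≤ 3198 < 95129 = q_6, so the answer is 48599/2115.

48599/2115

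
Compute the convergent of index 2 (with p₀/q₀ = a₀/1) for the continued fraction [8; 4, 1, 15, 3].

Using pₖ = aₖpₖ₋₁ + pₖ₋₂, qₖ = aₖqₖ₋₁ + qₖ₋₂ (with p₋₁=1, p₋₂=0, q₋₁=0, q₋₂=1):
  k=0: a=8, p=8, q=1
  k=1: a=4, p=33, q=4
  k=2: a=1, p=41, q=5

41/5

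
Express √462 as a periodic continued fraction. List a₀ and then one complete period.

a₀ = ⌊√462⌋ = 21.
With m₀=0, d₀=1 and mₖ₊₁ = dₖaₖ − mₖ, dₖ₊₁ = (n − mₖ₊₁²)/dₖ, aₖ₊₁ = ⌊(a₀+mₖ₊₁)/dₖ₊₁⌋:
  k=1: m=21, d=21, a=2
  k=2: m=21, d=1, a=42
d=1 and a=2a₀=42 at k=2, so the next step gives (m, d) = (21, 21) again — its k=1 value — and the period has length 2.

[21; 2, 42]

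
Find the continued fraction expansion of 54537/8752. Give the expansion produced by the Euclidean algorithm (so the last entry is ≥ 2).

54537 = 6·8752 + 2025
8752 = 4·2025 + 652
2025 = 3·652 + 69
652 = 9·69 + 31
69 = 2·31 + 7
31 = 4·7 + 3
7 = 2·3 + 1
3 = 3·1 + 0  (stop)
So 54537/8752 = [6; 4, 3, 9, 2, 4, 2, 3].

[6; 4, 3, 9, 2, 4, 2, 3]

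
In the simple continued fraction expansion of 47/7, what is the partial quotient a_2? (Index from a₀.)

47 = 6·7 + 5   →  a_0 = 6
7 = 1·5 + 2   →  a_1 = 1
5 = 2·2 + 1   →  a_2 = 2

2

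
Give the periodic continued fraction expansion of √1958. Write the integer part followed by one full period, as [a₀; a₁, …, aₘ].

a₀ = ⌊√1958⌋ = 44.

[44; 4, 88]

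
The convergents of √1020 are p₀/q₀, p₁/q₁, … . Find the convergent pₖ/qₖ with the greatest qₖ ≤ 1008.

32161/1007

√1020 = [31; 1, 14, 1, 62, …] (period length 4).
Convergents:
  p_0/q_0 = 31/1
  p_1/q_1 = 32/1
  p_2/q_2 = 479/15
  p_3/q_3 = 511/16
  p_4/q_4 = 32161/1007
  p_5/q_5 = 32672/1023
q_4 = 1007 ≤ 1008 < 1023 = q_5, so the answer is 32161/1007.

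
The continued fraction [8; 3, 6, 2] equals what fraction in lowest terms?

Fold from the inside: start with 2/1.
  6 + 1/2 = 13/2
  3 + 2/13 = 41/13
  8 + 13/41 = 341/41

341/41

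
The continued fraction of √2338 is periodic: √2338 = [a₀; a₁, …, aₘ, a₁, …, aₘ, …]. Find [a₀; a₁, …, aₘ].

a₀ = ⌊√2338⌋ = 48.

[48; 2, 1, 5, 48, 5, 1, 2, 96]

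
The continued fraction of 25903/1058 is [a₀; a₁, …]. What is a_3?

25903 = 24·1058 + 511   →  a_0 = 24
1058 = 2·511 + 36   →  a_1 = 2
511 = 14·36 + 7   →  a_2 = 14
36 = 5·7 + 1   →  a_3 = 5

5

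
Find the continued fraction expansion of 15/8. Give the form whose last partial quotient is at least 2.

15 = 1·8 + 7
8 = 1·7 + 1
7 = 7·1 + 0  (stop)
So 15/8 = [1; 1, 7].

[1; 1, 7]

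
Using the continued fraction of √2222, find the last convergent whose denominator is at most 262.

√2222 = [47; 7, 4, 7, 94, …] (period length 4).
Convergents:
  p_0/q_0 = 47/1
  p_1/q_1 = 330/7
  p_2/q_2 = 1367/29
  p_3/q_3 = 9899/210
  p_4/q_4 = 931873/19769
q_3 = 210 ≤ 262 < 19769 = q_4, so the answer is 9899/210.

9899/210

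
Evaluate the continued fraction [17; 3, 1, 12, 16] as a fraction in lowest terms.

14149/820

Fold from the inside: start with 16/1.
  12 + 1/16 = 193/16
  1 + 16/193 = 209/193
  3 + 193/209 = 820/209
  17 + 209/820 = 14149/820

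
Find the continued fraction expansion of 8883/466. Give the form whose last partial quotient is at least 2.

[19; 16, 14, 2]

8883 = 19×466 + 29
466 = 16×29 + 2
29 = 14×2 + 1
2 = 2×1 + 0  (stop)
So 8883/466 = [19; 16, 14, 2].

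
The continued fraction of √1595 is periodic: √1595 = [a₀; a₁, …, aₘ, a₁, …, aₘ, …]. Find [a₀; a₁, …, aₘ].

a₀ = ⌊√1595⌋ = 39.
With m₀=0, d₀=1 and mₖ₊₁ = dₖaₖ − mₖ, dₖ₊₁ = (n − mₖ₊₁²)/dₖ, aₖ₊₁ = ⌊(a₀+mₖ₊₁)/dₖ₊₁⌋:
  k=1: m=39, d=74, a=1
  k=2: m=35, d=5, a=14
  k=3: m=35, d=74, a=1
  k=4: m=39, d=1, a=78
d=1 and a=2a₀=78 at k=4, so the next step gives (m, d) = (39, 74) again — its k=1 value — and the period has length 4.

[39; 1, 14, 1, 78]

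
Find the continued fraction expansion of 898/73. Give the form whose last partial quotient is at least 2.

[12; 3, 3, 7]

898 = 12·73 + 22
73 = 3·22 + 7
22 = 3·7 + 1
7 = 7·1 + 0  (stop)
So 898/73 = [12; 3, 3, 7].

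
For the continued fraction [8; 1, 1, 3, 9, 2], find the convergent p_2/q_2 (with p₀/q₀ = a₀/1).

17/2

Using pₖ = aₖpₖ₋₁ + pₖ₋₂, qₖ = aₖqₖ₋₁ + qₖ₋₂ (with p₋₁=1, p₋₂=0, q₋₁=0, q₋₂=1):
  k=0: a=8, p=8, q=1
  k=1: a=1, p=9, q=1
  k=2: a=1, p=17, q=2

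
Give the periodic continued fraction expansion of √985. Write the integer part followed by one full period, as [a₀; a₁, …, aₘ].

a₀ = ⌊√985⌋ = 31.

[31; 2, 1, 1, 2, 62]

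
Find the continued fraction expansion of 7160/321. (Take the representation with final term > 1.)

[22; 3, 3, 1, 1, 1, 2, 3]

7160 = 22×321 + 98
321 = 3×98 + 27
98 = 3×27 + 17
27 = 1×17 + 10
17 = 1×10 + 7
10 = 1×7 + 3
7 = 2×3 + 1
3 = 3×1 + 0  (stop)
So 7160/321 = [22; 3, 3, 1, 1, 1, 2, 3].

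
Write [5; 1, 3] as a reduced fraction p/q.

23/4

Fold from the inside: start with 3/1.
  1 + 1/3 = 4/3
  5 + 3/4 = 23/4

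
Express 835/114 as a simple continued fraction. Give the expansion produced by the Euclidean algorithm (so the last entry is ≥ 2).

[7; 3, 12, 3]

835 = 7·114 + 37
114 = 3·37 + 3
37 = 12·3 + 1
3 = 3·1 + 0  (stop)
So 835/114 = [7; 3, 12, 3].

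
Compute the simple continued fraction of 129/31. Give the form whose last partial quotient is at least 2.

[4; 6, 5]

129 = 4·31 + 5
31 = 6·5 + 1
5 = 5·1 + 0  (stop)
So 129/31 = [4; 6, 5].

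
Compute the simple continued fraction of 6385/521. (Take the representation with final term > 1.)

[12; 3, 1, 11, 11]

6385 = 12×521 + 133
521 = 3×133 + 122
133 = 1×122 + 11
122 = 11×11 + 1
11 = 11×1 + 0  (stop)
So 6385/521 = [12; 3, 1, 11, 11].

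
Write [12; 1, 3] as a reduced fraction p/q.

Using pₖ = aₖpₖ₋₁ + pₖ₋₂ and qₖ = aₖqₖ₋₁ + qₖ₋₂:
  k=0: a=12, p=12, q=1
  k=1: a=1, p=13, q=1
  k=2: a=3, p=51, q=4

51/4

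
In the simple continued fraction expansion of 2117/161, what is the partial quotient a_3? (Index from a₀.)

2

2117 = 13·161 + 24   →  a_0 = 13
161 = 6·24 + 17   →  a_1 = 6
24 = 1·17 + 7   →  a_2 = 1
17 = 2·7 + 3   →  a_3 = 2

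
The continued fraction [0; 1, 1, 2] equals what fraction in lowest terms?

3/5

Fold from the inside: start with 2/1.
  1 + 1/2 = 3/2
  1 + 2/3 = 5/3
  0 + 3/5 = 3/5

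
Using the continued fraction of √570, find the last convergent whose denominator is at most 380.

8953/375

√570 = [23; 1, 6, 1, 46, …] (period length 4).
Convergents:
  p_0/q_0 = 23/1
  p_1/q_1 = 24/1
  p_2/q_2 = 167/7
  p_3/q_3 = 191/8
  p_4/q_4 = 8953/375
  p_5/q_5 = 9144/383
q_4 = 375 ≤ 380 < 383 = q_5, so the answer is 8953/375.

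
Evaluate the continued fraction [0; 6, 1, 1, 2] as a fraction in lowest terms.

Using pₖ = aₖpₖ₋₁ + pₖ₋₂ and qₖ = aₖqₖ₋₁ + qₖ₋₂:
  k=0: a=0, p=0, q=1
  k=1: a=6, p=1, q=6
  k=2: a=1, p=1, q=7
  k=3: a=1, p=2, q=13
  k=4: a=2, p=5, q=33

5/33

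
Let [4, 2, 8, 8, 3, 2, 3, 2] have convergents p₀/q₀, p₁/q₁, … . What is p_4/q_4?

Using pₖ = aₖpₖ₋₁ + pₖ₋₂, qₖ = aₖqₖ₋₁ + qₖ₋₂ (with p₋₁=1, p₋₂=0, q₋₁=0, q₋₂=1):
  k=0: a=4, p=4, q=1
  k=1: a=2, p=9, q=2
  k=2: a=8, p=76, q=17
  k=3: a=8, p=617, q=138
  k=4: a=3, p=1927, q=431

1927/431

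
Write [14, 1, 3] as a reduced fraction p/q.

Fold from the inside: start with 3/1.
  1 + 1/3 = 4/3
  14 + 3/4 = 59/4

59/4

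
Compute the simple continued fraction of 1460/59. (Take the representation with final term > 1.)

1460 = 24·59 + 44
59 = 1·44 + 15
44 = 2·15 + 14
15 = 1·14 + 1
14 = 14·1 + 0  (stop)
So 1460/59 = [24; 1, 2, 1, 14].

[24; 1, 2, 1, 14]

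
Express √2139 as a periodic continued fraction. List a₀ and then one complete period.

a₀ = ⌊√2139⌋ = 46.
With m₀=0, d₀=1 and mₖ₊₁ = dₖaₖ − mₖ, dₖ₊₁ = (n − mₖ₊₁²)/dₖ, aₖ₊₁ = ⌊(a₀+mₖ₊₁)/dₖ₊₁⌋:
  k=1: m=46, d=23, a=4
  k=2: m=46, d=1, a=92
d=1 and a=2a₀=92 at k=2, so the next step gives (m, d) = (46, 23) again — its k=1 value — and the period has length 2.

[46; 4, 92]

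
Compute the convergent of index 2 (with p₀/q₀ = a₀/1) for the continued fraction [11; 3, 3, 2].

Using pₖ = aₖpₖ₋₁ + pₖ₋₂, qₖ = aₖqₖ₋₁ + qₖ₋₂ (with p₋₁=1, p₋₂=0, q₋₁=0, q₋₂=1):
  k=0: a=11, p=11, q=1
  k=1: a=3, p=34, q=3
  k=2: a=3, p=113, q=10

113/10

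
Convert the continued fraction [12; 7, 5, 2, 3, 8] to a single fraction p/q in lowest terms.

Fold from the inside: start with 8/1.
  3 + 1/8 = 25/8
  2 + 8/25 = 58/25
  5 + 25/58 = 315/58
  7 + 58/315 = 2263/315
  12 + 315/2263 = 27471/2263

27471/2263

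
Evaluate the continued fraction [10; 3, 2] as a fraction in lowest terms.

Fold from the inside: start with 2/1.
  3 + 1/2 = 7/2
  10 + 2/7 = 72/7

72/7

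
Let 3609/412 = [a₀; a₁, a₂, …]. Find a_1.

3609 = 8·412 + 313   →  a_0 = 8
412 = 1·313 + 99   →  a_1 = 1

1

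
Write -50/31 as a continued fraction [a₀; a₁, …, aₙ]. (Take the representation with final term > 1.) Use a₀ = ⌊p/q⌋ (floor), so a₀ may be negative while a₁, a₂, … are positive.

[-2; 2, 1, 1, 2, 2]

-50 = -2*31 + 12
31 = 2*12 + 7
12 = 1*7 + 5
7 = 1*5 + 2
5 = 2*2 + 1
2 = 2*1 + 0  (stop)
So -50/31 = [-2; 2, 1, 1, 2, 2].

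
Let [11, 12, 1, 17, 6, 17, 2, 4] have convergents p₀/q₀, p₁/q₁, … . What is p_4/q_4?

15630/1411

Using pₖ = aₖpₖ₋₁ + pₖ₋₂, qₖ = aₖqₖ₋₁ + qₖ₋₂ (with p₋₁=1, p₋₂=0, q₋₁=0, q₋₂=1):
  k=0: a=11, p=11, q=1
  k=1: a=12, p=133, q=12
  k=2: a=1, p=144, q=13
  k=3: a=17, p=2581, q=233
  k=4: a=6, p=15630, q=1411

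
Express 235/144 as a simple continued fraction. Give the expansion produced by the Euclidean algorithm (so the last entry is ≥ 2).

[1; 1, 1, 1, 2, 1, 1, 7]

235 = 1·144 + 91
144 = 1·91 + 53
91 = 1·53 + 38
53 = 1·38 + 15
38 = 2·15 + 8
15 = 1·8 + 7
8 = 1·7 + 1
7 = 7·1 + 0  (stop)
So 235/144 = [1; 1, 1, 1, 2, 1, 1, 7].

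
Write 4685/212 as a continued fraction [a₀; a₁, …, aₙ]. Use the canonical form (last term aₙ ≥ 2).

[22; 10, 10, 2]

4685 = 22·212 + 21
212 = 10·21 + 2
21 = 10·2 + 1
2 = 2·1 + 0  (stop)
So 4685/212 = [22; 10, 10, 2].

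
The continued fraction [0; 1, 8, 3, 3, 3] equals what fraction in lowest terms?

274/307

Using pₖ = aₖpₖ₋₁ + pₖ₋₂ and qₖ = aₖqₖ₋₁ + qₖ₋₂:
  k=0: a=0, p=0, q=1
  k=1: a=1, p=1, q=1
  k=2: a=8, p=8, q=9
  k=3: a=3, p=25, q=28
  k=4: a=3, p=83, q=93
  k=5: a=3, p=274, q=307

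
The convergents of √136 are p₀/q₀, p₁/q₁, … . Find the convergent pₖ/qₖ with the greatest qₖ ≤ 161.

1621/139

√136 = [11; 1, 1, 1, 22, …] (period length 4).
Convergents:
  p_0/q_0 = 11/1
  p_1/q_1 = 12/1
  p_2/q_2 = 23/2
  p_3/q_3 = 35/3
  p_4/q_4 = 793/68
  p_5/q_5 = 828/71
  p_6/q_6 = 1621/139
  p_7/q_7 = 2449/210
q_6 = 139 ≤ 161 < 210 = q_7, so the answer is 1621/139.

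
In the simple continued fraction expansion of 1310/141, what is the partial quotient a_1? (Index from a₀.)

3

1310 = 9·141 + 41   →  a_0 = 9
141 = 3·41 + 18   →  a_1 = 3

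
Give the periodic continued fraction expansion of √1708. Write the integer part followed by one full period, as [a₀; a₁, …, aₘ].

a₀ = ⌊√1708⌋ = 41.
With m₀=0, d₀=1 and mₖ₊₁ = dₖaₖ − mₖ, dₖ₊₁ = (n − mₖ₊₁²)/dₖ, aₖ₊₁ = ⌊(a₀+mₖ₊₁)/dₖ₊₁⌋:
  k=1: m=41, d=27, a=3
  k=2: m=40, d=4, a=20
  k=3: m=40, d=27, a=3
  k=4: m=41, d=1, a=82
d=1 and a=2a₀=82 at k=4, so the next step gives (m, d) = (41, 27) again — its k=1 value — and the period has length 4.

[41; 3, 20, 3, 82]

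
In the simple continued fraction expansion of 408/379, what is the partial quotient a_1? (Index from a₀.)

408 = 1·379 + 29   →  a_0 = 1
379 = 13·29 + 2   →  a_1 = 13

13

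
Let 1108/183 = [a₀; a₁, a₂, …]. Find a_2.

3

1108 = 6·183 + 10   →  a_0 = 6
183 = 18·10 + 3   →  a_1 = 18
10 = 3·3 + 1   →  a_2 = 3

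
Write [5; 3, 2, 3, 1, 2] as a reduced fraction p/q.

Using pₖ = aₖpₖ₋₁ + pₖ₋₂ and qₖ = aₖqₖ₋₁ + qₖ₋₂:
  k=0: a=5, p=5, q=1
  k=1: a=3, p=16, q=3
  k=2: a=2, p=37, q=7
  k=3: a=3, p=127, q=24
  k=4: a=1, p=164, q=31
  k=5: a=2, p=455, q=86

455/86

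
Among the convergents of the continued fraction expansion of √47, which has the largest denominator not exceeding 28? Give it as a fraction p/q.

√47 = [6; 1, 5, 1, 12, …] (period length 4).
Convergents:
  p_0/q_0 = 6/1
  p_1/q_1 = 7/1
  p_2/q_2 = 41/6
  p_3/q_3 = 48/7
  p_4/q_4 = 617/90
q_3 = 7 ≤ 28 < 90 = q_4, so the answer is 48/7.

48/7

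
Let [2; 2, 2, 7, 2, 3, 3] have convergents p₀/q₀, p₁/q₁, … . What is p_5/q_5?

659/274

Using pₖ = aₖpₖ₋₁ + pₖ₋₂, qₖ = aₖqₖ₋₁ + qₖ₋₂ (with p₋₁=1, p₋₂=0, q₋₁=0, q₋₂=1):
  k=0: a=2, p=2, q=1
  k=1: a=2, p=5, q=2
  k=2: a=2, p=12, q=5
  k=3: a=7, p=89, q=37
  k=4: a=2, p=190, q=79
  k=5: a=3, p=659, q=274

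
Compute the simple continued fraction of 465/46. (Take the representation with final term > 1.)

[10; 9, 5]

465 = 10·46 + 5
46 = 9·5 + 1
5 = 5·1 + 0  (stop)
So 465/46 = [10; 9, 5].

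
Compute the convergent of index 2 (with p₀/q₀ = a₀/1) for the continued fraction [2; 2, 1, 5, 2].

7/3

Using pₖ = aₖpₖ₋₁ + pₖ₋₂, qₖ = aₖqₖ₋₁ + qₖ₋₂ (with p₋₁=1, p₋₂=0, q₋₁=0, q₋₂=1):
  k=0: a=2, p=2, q=1
  k=1: a=2, p=5, q=2
  k=2: a=1, p=7, q=3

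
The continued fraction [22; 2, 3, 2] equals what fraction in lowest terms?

Using pₖ = aₖpₖ₋₁ + pₖ₋₂ and qₖ = aₖqₖ₋₁ + qₖ₋₂:
  k=0: a=22, p=22, q=1
  k=1: a=2, p=45, q=2
  k=2: a=3, p=157, q=7
  k=3: a=2, p=359, q=16

359/16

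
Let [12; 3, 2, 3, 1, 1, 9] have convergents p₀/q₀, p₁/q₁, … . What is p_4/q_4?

Using pₖ = aₖpₖ₋₁ + pₖ₋₂, qₖ = aₖqₖ₋₁ + qₖ₋₂ (with p₋₁=1, p₋₂=0, q₋₁=0, q₋₂=1):
  k=0: a=12, p=12, q=1
  k=1: a=3, p=37, q=3
  k=2: a=2, p=86, q=7
  k=3: a=3, p=295, q=24
  k=4: a=1, p=381, q=31

381/31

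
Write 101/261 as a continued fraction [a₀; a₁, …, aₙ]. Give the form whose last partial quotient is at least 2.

101 = 0*261 + 101
261 = 2*101 + 59
101 = 1*59 + 42
59 = 1*42 + 17
42 = 2*17 + 8
17 = 2*8 + 1
8 = 8*1 + 0  (stop)
So 101/261 = [0; 2, 1, 1, 2, 2, 8].

[0; 2, 1, 1, 2, 2, 8]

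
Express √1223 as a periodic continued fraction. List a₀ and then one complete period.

a₀ = ⌊√1223⌋ = 34.
With m₀=0, d₀=1 and mₖ₊₁ = dₖaₖ − mₖ, dₖ₊₁ = (n − mₖ₊₁²)/dₖ, aₖ₊₁ = ⌊(a₀+mₖ₊₁)/dₖ₊₁⌋:
  k=1: m=34, d=67, a=1
  k=2: m=33, d=2, a=33
  k=3: m=33, d=67, a=1
  k=4: m=34, d=1, a=68
d=1 and a=2a₀=68 at k=4, so the next step gives (m, d) = (34, 67) again — its k=1 value — and the period has length 4.

[34; 1, 33, 1, 68]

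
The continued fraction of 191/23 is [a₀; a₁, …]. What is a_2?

191 = 8·23 + 7   →  a_0 = 8
23 = 3·7 + 2   →  a_1 = 3
7 = 3·2 + 1   →  a_2 = 3

3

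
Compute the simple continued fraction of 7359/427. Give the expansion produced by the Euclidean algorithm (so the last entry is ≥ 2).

7359 = 17*427 + 100
427 = 4*100 + 27
100 = 3*27 + 19
27 = 1*19 + 8
19 = 2*8 + 3
8 = 2*3 + 2
3 = 1*2 + 1
2 = 2*1 + 0  (stop)
So 7359/427 = [17; 4, 3, 1, 2, 2, 1, 2].

[17; 4, 3, 1, 2, 2, 1, 2]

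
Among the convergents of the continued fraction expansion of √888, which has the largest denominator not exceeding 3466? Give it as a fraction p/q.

44401/1490

√888 = [29; 1, 3, 1, 58, …] (period length 4).
Convergents:
  p_0/q_0 = 29/1
  p_1/q_1 = 30/1
  p_2/q_2 = 119/4
  p_3/q_3 = 149/5
  p_4/q_4 = 8761/294
  p_5/q_5 = 8910/299
  p_6/q_6 = 35491/1191
  p_7/q_7 = 44401/1490
  p_8/q_8 = 2610749/87611
q_7 = 1490 ≤ 3466 < 87611 = q_8, so the answer is 44401/1490.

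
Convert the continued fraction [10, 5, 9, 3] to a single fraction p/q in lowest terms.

1458/143

Using pₖ = aₖpₖ₋₁ + pₖ₋₂ and qₖ = aₖqₖ₋₁ + qₖ₋₂:
  k=0: a=10, p=10, q=1
  k=1: a=5, p=51, q=5
  k=2: a=9, p=469, q=46
  k=3: a=3, p=1458, q=143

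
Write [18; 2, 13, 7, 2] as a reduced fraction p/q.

Using pₖ = aₖpₖ₋₁ + pₖ₋₂ and qₖ = aₖqₖ₋₁ + qₖ₋₂:
  k=0: a=18, p=18, q=1
  k=1: a=2, p=37, q=2
  k=2: a=13, p=499, q=27
  k=3: a=7, p=3530, q=191
  k=4: a=2, p=7559, q=409

7559/409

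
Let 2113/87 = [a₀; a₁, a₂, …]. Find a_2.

2113 = 24·87 + 25   →  a_0 = 24
87 = 3·25 + 12   →  a_1 = 3
25 = 2·12 + 1   →  a_2 = 2

2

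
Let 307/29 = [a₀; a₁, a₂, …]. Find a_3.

2

307 = 10·29 + 17   →  a_0 = 10
29 = 1·17 + 12   →  a_1 = 1
17 = 1·12 + 5   →  a_2 = 1
12 = 2·5 + 2   →  a_3 = 2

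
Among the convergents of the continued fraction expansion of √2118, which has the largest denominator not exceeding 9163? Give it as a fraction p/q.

√2118 = [46; 46, 92, …] (period length 2).
Convergents:
  p_0/q_0 = 46/1
  p_1/q_1 = 2117/46
  p_2/q_2 = 194810/4233
  p_3/q_3 = 8963377/194764
q_2 = 4233 ≤ 9163 < 194764 = q_3, so the answer is 194810/4233.

194810/4233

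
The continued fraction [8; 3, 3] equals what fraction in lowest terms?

Using pₖ = aₖpₖ₋₁ + pₖ₋₂ and qₖ = aₖqₖ₋₁ + qₖ₋₂:
  k=0: a=8, p=8, q=1
  k=1: a=3, p=25, q=3
  k=2: a=3, p=83, q=10

83/10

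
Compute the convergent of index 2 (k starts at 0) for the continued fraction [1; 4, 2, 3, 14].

Using pₖ = aₖpₖ₋₁ + pₖ₋₂, qₖ = aₖqₖ₋₁ + qₖ₋₂ (with p₋₁=1, p₋₂=0, q₋₁=0, q₋₂=1):
  k=0: a=1, p=1, q=1
  k=1: a=4, p=5, q=4
  k=2: a=2, p=11, q=9

11/9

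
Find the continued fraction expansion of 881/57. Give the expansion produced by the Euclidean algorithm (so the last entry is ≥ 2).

[15; 2, 5, 5]

881 = 15*57 + 26
57 = 2*26 + 5
26 = 5*5 + 1
5 = 5*1 + 0  (stop)
So 881/57 = [15; 2, 5, 5].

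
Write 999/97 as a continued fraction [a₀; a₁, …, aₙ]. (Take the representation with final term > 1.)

999 = 10·97 + 29
97 = 3·29 + 10
29 = 2·10 + 9
10 = 1·9 + 1
9 = 9·1 + 0  (stop)
So 999/97 = [10; 3, 2, 1, 9].

[10; 3, 2, 1, 9]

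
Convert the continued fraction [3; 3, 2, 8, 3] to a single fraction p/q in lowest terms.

Fold from the inside: start with 3/1.
  8 + 1/3 = 25/3
  2 + 3/25 = 53/25
  3 + 25/53 = 184/53
  3 + 53/184 = 605/184

605/184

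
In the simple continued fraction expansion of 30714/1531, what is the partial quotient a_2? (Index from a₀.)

3

30714 = 20·1531 + 94   →  a_0 = 20
1531 = 16·94 + 27   →  a_1 = 16
94 = 3·27 + 13   →  a_2 = 3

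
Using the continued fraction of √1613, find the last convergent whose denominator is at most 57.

1486/37

√1613 = [40; 6, 6, 80, …] (period length 3).
Convergents:
  p_0/q_0 = 40/1
  p_1/q_1 = 241/6
  p_2/q_2 = 1486/37
  p_3/q_3 = 119121/2966
q_2 = 37 ≤ 57 < 2966 = q_3, so the answer is 1486/37.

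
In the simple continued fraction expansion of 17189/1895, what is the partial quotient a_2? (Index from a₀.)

17189 = 9·1895 + 134   →  a_0 = 9
1895 = 14·134 + 19   →  a_1 = 14
134 = 7·19 + 1   →  a_2 = 7

7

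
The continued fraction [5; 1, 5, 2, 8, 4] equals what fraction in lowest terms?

Using pₖ = aₖpₖ₋₁ + pₖ₋₂ and qₖ = aₖqₖ₋₁ + qₖ₋₂:
  k=0: a=5, p=5, q=1
  k=1: a=1, p=6, q=1
  k=2: a=5, p=35, q=6
  k=3: a=2, p=76, q=13
  k=4: a=8, p=643, q=110
  k=5: a=4, p=2648, q=453

2648/453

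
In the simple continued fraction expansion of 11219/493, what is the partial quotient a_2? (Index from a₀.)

11219 = 22·493 + 373   →  a_0 = 22
493 = 1·373 + 120   →  a_1 = 1
373 = 3·120 + 13   →  a_2 = 3

3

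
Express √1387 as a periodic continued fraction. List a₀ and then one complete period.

[37; 4, 8, 37, 8, 4, 74]

a₀ = ⌊√1387⌋ = 37.
With m₀=0, d₀=1 and mₖ₊₁ = dₖaₖ − mₖ, dₖ₊₁ = (n − mₖ₊₁²)/dₖ, aₖ₊₁ = ⌊(a₀+mₖ₊₁)/dₖ₊₁⌋:
  k=1: m=37, d=18, a=4
  k=2: m=35, d=9, a=8
  k=3: m=37, d=2, a=37
  k=4: m=37, d=9, a=8
  k=5: m=35, d=18, a=4
  k=6: m=37, d=1, a=74
d=1 and a=2a₀=74 at k=6, so the next step gives (m, d) = (37, 18) again — its k=1 value — and the period has length 6.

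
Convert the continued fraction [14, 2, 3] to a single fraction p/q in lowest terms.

101/7

Fold from the inside: start with 3/1.
  2 + 1/3 = 7/3
  14 + 3/7 = 101/7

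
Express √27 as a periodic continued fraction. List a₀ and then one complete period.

a₀ = ⌊√27⌋ = 5.
With m₀=0, d₀=1 and mₖ₊₁ = dₖaₖ − mₖ, dₖ₊₁ = (n − mₖ₊₁²)/dₖ, aₖ₊₁ = ⌊(a₀+mₖ₊₁)/dₖ₊₁⌋:
  k=1: m=5, d=2, a=5
  k=2: m=5, d=1, a=10
d=1 and a=2a₀=10 at k=2, so the next step gives (m, d) = (5, 2) again — its k=1 value — and the period has length 2.

[5; 5, 10]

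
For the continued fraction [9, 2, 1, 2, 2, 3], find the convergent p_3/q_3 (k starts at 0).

75/8

Using pₖ = aₖpₖ₋₁ + pₖ₋₂, qₖ = aₖqₖ₋₁ + qₖ₋₂ (with p₋₁=1, p₋₂=0, q₋₁=0, q₋₂=1):
  k=0: a=9, p=9, q=1
  k=1: a=2, p=19, q=2
  k=2: a=1, p=28, q=3
  k=3: a=2, p=75, q=8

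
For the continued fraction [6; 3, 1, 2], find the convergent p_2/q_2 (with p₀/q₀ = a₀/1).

25/4

Using pₖ = aₖpₖ₋₁ + pₖ₋₂, qₖ = aₖqₖ₋₁ + qₖ₋₂ (with p₋₁=1, p₋₂=0, q₋₁=0, q₋₂=1):
  k=0: a=6, p=6, q=1
  k=1: a=3, p=19, q=3
  k=2: a=1, p=25, q=4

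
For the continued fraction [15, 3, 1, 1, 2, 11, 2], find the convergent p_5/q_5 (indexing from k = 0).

Using pₖ = aₖpₖ₋₁ + pₖ₋₂, qₖ = aₖqₖ₋₁ + qₖ₋₂ (with p₋₁=1, p₋₂=0, q₋₁=0, q₋₂=1):
  k=0: a=15, p=15, q=1
  k=1: a=3, p=46, q=3
  k=2: a=1, p=61, q=4
  k=3: a=1, p=107, q=7
  k=4: a=2, p=275, q=18
  k=5: a=11, p=3132, q=205

3132/205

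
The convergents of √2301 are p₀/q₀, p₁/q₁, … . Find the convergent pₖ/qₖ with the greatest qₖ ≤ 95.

√2301 = [47; 1, 30, 1, 94, …] (period length 4).
Convergents:
  p_0/q_0 = 47/1
  p_1/q_1 = 48/1
  p_2/q_2 = 1487/31
  p_3/q_3 = 1535/32
  p_4/q_4 = 145777/3039
q_3 = 32 ≤ 95 < 3039 = q_4, so the answer is 1535/32.

1535/32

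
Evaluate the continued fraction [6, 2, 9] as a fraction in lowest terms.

Fold from the inside: start with 9/1.
  2 + 1/9 = 19/9
  6 + 9/19 = 123/19

123/19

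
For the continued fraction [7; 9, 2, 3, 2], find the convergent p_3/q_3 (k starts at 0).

469/66

Using pₖ = aₖpₖ₋₁ + pₖ₋₂, qₖ = aₖqₖ₋₁ + qₖ₋₂ (with p₋₁=1, p₋₂=0, q₋₁=0, q₋₂=1):
  k=0: a=7, p=7, q=1
  k=1: a=9, p=64, q=9
  k=2: a=2, p=135, q=19
  k=3: a=3, p=469, q=66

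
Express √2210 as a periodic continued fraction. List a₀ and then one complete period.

a₀ = ⌊√2210⌋ = 47.
With m₀=0, d₀=1 and mₖ₊₁ = dₖaₖ − mₖ, dₖ₊₁ = (n − mₖ₊₁²)/dₖ, aₖ₊₁ = ⌊(a₀+mₖ₊₁)/dₖ₊₁⌋:
  k=1: m=47, d=1, a=94
d=1 and a=2a₀=94 at k=1, so the next step gives (m, d) = (47, 1) again — its k=1 value — and the period has length 1.

[47; 94]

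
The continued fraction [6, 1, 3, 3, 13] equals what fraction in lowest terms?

Using pₖ = aₖpₖ₋₁ + pₖ₋₂ and qₖ = aₖqₖ₋₁ + qₖ₋₂:
  k=0: a=6, p=6, q=1
  k=1: a=1, p=7, q=1
  k=2: a=3, p=27, q=4
  k=3: a=3, p=88, q=13
  k=4: a=13, p=1171, q=173

1171/173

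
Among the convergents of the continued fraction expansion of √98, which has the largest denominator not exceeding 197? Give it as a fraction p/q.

1871/189

√98 = [9; 1, 8, 1, 18, …] (period length 4).
Convergents:
  p_0/q_0 = 9/1
  p_1/q_1 = 10/1
  p_2/q_2 = 89/9
  p_3/q_3 = 99/10
  p_4/q_4 = 1871/189
  p_5/q_5 = 1970/199
q_4 = 189 ≤ 197 < 199 = q_5, so the answer is 1871/189.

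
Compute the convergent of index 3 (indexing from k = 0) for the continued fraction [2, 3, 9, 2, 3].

Using pₖ = aₖpₖ₋₁ + pₖ₋₂, qₖ = aₖqₖ₋₁ + qₖ₋₂ (with p₋₁=1, p₋₂=0, q₋₁=0, q₋₂=1):
  k=0: a=2, p=2, q=1
  k=1: a=3, p=7, q=3
  k=2: a=9, p=65, q=28
  k=3: a=2, p=137, q=59

137/59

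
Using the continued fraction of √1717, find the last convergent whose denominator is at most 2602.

√1717 = [41; 2, 3, 2, 4, 2, 3, 2, 82, …] (period length 8).
Convergents:
  p_0/q_0 = 41/1
  p_1/q_1 = 83/2
  p_2/q_2 = 290/7
  p_3/q_3 = 663/16
  p_4/q_4 = 2942/71
  p_5/q_5 = 6547/158
  p_6/q_6 = 22583/545
  p_7/q_7 = 51713/1248
  p_8/q_8 = 4263049/102881
q_7 = 1248 ≤ 2602 < 102881 = q_8, so the answer is 51713/1248.

51713/1248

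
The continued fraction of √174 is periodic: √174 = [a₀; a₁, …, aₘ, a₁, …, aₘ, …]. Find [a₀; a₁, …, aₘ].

a₀ = ⌊√174⌋ = 13.
With m₀=0, d₀=1 and mₖ₊₁ = dₖaₖ − mₖ, dₖ₊₁ = (n − mₖ₊₁²)/dₖ, aₖ₊₁ = ⌊(a₀+mₖ₊₁)/dₖ₊₁⌋:
  k=1: m=13, d=5, a=5
  k=2: m=12, d=6, a=4
  k=3: m=12, d=5, a=5
  k=4: m=13, d=1, a=26
d=1 and a=2a₀=26 at k=4, so the next step gives (m, d) = (13, 5) again — its k=1 value — and the period has length 4.

[13; 5, 4, 5, 26]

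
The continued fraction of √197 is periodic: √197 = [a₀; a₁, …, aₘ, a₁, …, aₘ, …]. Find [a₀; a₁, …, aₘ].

[14; 28]

a₀ = ⌊√197⌋ = 14.
With m₀=0, d₀=1 and mₖ₊₁ = dₖaₖ − mₖ, dₖ₊₁ = (n − mₖ₊₁²)/dₖ, aₖ₊₁ = ⌊(a₀+mₖ₊₁)/dₖ₊₁⌋:
  k=1: m=14, d=1, a=28
d=1 and a=2a₀=28 at k=1, so the next step gives (m, d) = (14, 1) again — its k=1 value — and the period has length 1.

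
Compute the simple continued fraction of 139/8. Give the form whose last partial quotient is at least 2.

139 = 17×8 + 3
8 = 2×3 + 2
3 = 1×2 + 1
2 = 2×1 + 0  (stop)
So 139/8 = [17; 2, 1, 2].

[17; 2, 1, 2]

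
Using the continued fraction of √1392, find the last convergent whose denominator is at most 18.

485/13

√1392 = [37; 3, 4, 3, 74, …] (period length 4).
Convergents:
  p_0/q_0 = 37/1
  p_1/q_1 = 112/3
  p_2/q_2 = 485/13
  p_3/q_3 = 1567/42
q_2 = 13 ≤ 18 < 42 = q_3, so the answer is 485/13.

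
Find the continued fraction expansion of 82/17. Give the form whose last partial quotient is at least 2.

82 = 4×17 + 14
17 = 1×14 + 3
14 = 4×3 + 2
3 = 1×2 + 1
2 = 2×1 + 0  (stop)
So 82/17 = [4; 1, 4, 1, 2].

[4; 1, 4, 1, 2]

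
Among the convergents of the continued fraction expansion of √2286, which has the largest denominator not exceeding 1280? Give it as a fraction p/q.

24432/511

√2286 = [47; 1, 4, 3, 10, 3, 4, 1, 94, …] (period length 8).
Convergents:
  p_0/q_0 = 47/1
  p_1/q_1 = 48/1
  p_2/q_2 = 239/5
  p_3/q_3 = 765/16
  p_4/q_4 = 7889/165
  p_5/q_5 = 24432/511
  p_6/q_6 = 105617/2209
q_5 = 511 ≤ 1280 < 2209 = q_6, so the answer is 24432/511.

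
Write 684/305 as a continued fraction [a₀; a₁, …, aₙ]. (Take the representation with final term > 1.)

684 = 2·305 + 74
305 = 4·74 + 9
74 = 8·9 + 2
9 = 4·2 + 1
2 = 2·1 + 0  (stop)
So 684/305 = [2; 4, 8, 4, 2].

[2; 4, 8, 4, 2]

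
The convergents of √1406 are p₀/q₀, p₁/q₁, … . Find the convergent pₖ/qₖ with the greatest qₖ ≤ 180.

5587/149

√1406 = [37; 2, 74, …] (period length 2).
Convergents:
  p_0/q_0 = 37/1
  p_1/q_1 = 75/2
  p_2/q_2 = 5587/149
  p_3/q_3 = 11249/300
q_2 = 149 ≤ 180 < 300 = q_3, so the answer is 5587/149.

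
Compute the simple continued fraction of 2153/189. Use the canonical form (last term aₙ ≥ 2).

2153 = 11×189 + 74
189 = 2×74 + 41
74 = 1×41 + 33
41 = 1×33 + 8
33 = 4×8 + 1
8 = 8×1 + 0  (stop)
So 2153/189 = [11; 2, 1, 1, 4, 8].

[11; 2, 1, 1, 4, 8]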